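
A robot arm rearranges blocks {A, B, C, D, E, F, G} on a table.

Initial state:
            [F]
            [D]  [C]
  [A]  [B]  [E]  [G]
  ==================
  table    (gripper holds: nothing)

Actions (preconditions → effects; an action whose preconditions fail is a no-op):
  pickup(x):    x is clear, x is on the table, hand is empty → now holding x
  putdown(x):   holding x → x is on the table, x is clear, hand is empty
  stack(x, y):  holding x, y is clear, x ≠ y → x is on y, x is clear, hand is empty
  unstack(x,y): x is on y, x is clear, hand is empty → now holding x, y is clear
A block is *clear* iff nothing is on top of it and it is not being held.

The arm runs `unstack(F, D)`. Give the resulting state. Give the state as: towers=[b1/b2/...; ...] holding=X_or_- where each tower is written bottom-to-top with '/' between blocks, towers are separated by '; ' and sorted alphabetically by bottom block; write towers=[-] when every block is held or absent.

towers=[A; B; E/D; G/C] holding=F

before: towers=[A; B; E/D/F; G/C] holding=-
pre[unstack(F, D)]: on(F,D) yes, clear(F) yes, handempty yes
all met → apply unstack(F, D)
after:  towers=[A; B; E/D; G/C] holding=F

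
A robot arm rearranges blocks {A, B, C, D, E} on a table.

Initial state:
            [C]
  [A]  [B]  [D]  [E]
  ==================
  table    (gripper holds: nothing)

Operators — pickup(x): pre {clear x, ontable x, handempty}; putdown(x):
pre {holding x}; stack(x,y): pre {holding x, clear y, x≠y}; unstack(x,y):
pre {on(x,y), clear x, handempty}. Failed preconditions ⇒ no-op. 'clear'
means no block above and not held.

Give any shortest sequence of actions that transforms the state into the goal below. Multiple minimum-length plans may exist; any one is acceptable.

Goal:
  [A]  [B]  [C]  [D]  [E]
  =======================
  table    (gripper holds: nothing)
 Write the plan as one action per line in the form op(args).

step 1 (unstack(C, D)): towers=[A; B; D; E] holding=C
step 2 (putdown(C)): towers=[A; B; C; D; E] holding=-
goal check: towers=[A; B; C; D; E] holding=- — reached (length 2, optimal by BFS)

unstack(C, D)
putdown(C)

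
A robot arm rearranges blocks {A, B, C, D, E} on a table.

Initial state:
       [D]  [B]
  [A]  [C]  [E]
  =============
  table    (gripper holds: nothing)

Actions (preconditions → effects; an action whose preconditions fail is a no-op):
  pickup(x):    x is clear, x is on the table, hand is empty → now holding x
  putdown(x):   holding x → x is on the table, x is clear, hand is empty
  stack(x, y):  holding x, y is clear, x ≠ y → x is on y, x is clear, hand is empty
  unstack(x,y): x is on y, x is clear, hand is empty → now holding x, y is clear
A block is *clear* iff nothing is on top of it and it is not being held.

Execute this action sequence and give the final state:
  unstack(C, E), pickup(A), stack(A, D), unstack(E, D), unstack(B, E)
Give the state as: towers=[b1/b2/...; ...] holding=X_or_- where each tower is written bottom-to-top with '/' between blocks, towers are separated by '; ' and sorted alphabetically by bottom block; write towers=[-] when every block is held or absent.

towers=[C/D/A; E] holding=B

step 1 (unstack(C, E)) [no-op]: towers=[A; C/D; E/B] holding=-
step 2 (pickup(A)): towers=[C/D; E/B] holding=A
step 3 (stack(A, D)): towers=[C/D/A; E/B] holding=-
step 4 (unstack(E, D)) [no-op]: towers=[C/D/A; E/B] holding=-
step 5 (unstack(B, E)): towers=[C/D/A; E] holding=B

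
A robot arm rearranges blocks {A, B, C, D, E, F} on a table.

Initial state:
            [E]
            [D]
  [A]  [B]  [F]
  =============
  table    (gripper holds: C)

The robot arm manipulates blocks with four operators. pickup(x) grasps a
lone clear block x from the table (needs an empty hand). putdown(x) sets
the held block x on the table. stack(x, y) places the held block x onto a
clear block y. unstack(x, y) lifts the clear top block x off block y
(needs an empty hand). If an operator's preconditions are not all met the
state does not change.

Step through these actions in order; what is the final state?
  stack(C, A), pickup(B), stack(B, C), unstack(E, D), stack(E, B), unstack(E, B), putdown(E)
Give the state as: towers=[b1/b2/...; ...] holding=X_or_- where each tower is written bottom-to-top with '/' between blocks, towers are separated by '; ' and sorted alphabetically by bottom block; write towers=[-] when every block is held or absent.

step 1 (stack(C, A)): towers=[A/C; B; F/D/E] holding=-
step 2 (pickup(B)): towers=[A/C; F/D/E] holding=B
step 3 (stack(B, C)): towers=[A/C/B; F/D/E] holding=-
step 4 (unstack(E, D)): towers=[A/C/B; F/D] holding=E
step 5 (stack(E, B)): towers=[A/C/B/E; F/D] holding=-
step 6 (unstack(E, B)): towers=[A/C/B; F/D] holding=E
step 7 (putdown(E)): towers=[A/C/B; E; F/D] holding=-

towers=[A/C/B; E; F/D] holding=-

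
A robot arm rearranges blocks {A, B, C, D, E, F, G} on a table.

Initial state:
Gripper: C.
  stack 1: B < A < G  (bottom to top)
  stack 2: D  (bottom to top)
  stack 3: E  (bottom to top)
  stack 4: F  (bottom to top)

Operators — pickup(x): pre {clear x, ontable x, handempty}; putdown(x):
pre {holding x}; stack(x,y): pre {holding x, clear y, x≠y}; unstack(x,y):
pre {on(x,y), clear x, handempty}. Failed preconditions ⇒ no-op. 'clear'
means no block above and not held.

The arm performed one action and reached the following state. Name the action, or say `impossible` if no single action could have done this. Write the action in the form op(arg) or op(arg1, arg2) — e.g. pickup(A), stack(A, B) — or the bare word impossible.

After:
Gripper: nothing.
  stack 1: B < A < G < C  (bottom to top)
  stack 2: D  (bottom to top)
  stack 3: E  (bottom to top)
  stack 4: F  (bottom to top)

target: towers=[B/A/G/C; D; E; F] holding=-
        putdown(C) → towers=[B/A/G; C; D; E; F] holding=-
       stack(C, F) → towers=[B/A/G; D; E; F/C] holding=-
       stack(C, G) → towers=[B/A/G/C; D; E; F] holding=-  ← match
       stack(C, D) → towers=[B/A/G; D/C; E; F] holding=-
       stack(C, E) → towers=[B/A/G; D; E/C; F] holding=-

stack(C, G)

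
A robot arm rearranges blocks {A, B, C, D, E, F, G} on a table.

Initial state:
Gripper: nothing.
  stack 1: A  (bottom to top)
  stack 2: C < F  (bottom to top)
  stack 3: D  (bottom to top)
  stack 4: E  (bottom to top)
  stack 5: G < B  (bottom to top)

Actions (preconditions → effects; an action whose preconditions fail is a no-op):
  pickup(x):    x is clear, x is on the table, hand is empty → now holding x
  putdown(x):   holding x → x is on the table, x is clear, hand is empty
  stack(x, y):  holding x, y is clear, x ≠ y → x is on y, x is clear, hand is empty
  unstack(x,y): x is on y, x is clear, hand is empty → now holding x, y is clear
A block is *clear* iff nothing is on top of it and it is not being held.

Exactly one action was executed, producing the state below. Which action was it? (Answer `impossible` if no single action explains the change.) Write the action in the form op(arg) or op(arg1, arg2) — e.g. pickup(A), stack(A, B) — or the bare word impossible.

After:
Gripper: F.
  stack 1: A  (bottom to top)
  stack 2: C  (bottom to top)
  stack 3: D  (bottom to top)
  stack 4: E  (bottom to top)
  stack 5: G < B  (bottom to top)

unstack(F, C)

target: towers=[A; C; D; E; G/B] holding=F
     unstack(B, G) → towers=[A; C/F; D; E; G] holding=B
     unstack(F, C) → towers=[A; C; D; E; G/B] holding=F  ← match
         pickup(D) → towers=[A; C/F; E; G/B] holding=D
         pickup(A) → towers=[C/F; D; E; G/B] holding=A
         pickup(E) → towers=[A; C/F; D; G/B] holding=E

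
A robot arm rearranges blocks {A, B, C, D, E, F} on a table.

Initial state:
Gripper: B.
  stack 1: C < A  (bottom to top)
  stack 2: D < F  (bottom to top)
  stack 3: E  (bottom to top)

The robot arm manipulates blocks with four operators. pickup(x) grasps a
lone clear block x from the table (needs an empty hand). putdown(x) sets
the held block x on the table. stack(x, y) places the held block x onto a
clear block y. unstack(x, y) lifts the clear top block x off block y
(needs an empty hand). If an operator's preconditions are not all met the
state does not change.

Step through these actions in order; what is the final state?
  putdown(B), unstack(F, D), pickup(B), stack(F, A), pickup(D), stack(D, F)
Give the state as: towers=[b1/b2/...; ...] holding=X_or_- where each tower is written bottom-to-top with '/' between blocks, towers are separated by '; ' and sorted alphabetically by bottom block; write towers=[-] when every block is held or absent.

step 1 (putdown(B)): towers=[B; C/A; D/F; E] holding=-
step 2 (unstack(F, D)): towers=[B; C/A; D; E] holding=F
step 3 (pickup(B)) [no-op]: towers=[B; C/A; D; E] holding=F
step 4 (stack(F, A)): towers=[B; C/A/F; D; E] holding=-
step 5 (pickup(D)): towers=[B; C/A/F; E] holding=D
step 6 (stack(D, F)): towers=[B; C/A/F/D; E] holding=-

towers=[B; C/A/F/D; E] holding=-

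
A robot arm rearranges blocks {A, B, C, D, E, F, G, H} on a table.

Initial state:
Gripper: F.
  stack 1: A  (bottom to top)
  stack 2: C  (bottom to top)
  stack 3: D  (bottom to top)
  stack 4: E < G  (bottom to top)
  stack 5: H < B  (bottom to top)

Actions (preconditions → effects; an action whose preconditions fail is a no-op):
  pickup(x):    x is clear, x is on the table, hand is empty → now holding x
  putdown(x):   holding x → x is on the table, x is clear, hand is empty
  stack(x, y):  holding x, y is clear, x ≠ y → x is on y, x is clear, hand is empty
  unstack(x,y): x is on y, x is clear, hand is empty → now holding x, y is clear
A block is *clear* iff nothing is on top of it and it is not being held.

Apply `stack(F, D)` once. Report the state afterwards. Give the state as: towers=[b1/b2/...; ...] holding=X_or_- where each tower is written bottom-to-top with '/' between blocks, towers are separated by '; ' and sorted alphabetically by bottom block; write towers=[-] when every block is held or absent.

towers=[A; C; D/F; E/G; H/B] holding=-

before: towers=[A; C; D; E/G; H/B] holding=F
pre[stack(F, D)]: holding(F) yes, clear(D) yes, F≠D yes
all met → apply stack(F, D)
after:  towers=[A; C; D/F; E/G; H/B] holding=-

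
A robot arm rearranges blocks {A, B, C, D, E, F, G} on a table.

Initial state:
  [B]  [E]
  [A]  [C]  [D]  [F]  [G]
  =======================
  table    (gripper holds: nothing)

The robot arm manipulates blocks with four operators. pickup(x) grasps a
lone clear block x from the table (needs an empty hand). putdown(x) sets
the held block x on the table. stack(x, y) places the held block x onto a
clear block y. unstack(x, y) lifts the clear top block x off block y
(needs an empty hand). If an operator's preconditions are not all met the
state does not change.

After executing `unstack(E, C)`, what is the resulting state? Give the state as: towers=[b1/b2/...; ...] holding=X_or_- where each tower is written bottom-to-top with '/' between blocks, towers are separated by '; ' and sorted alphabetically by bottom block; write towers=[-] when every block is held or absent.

before: towers=[A/B; C/E; D; F; G] holding=-
pre[unstack(E, C)]: on(E,C) yes, clear(E) yes, handempty yes
all met → apply unstack(E, C)
after:  towers=[A/B; C; D; F; G] holding=E

towers=[A/B; C; D; F; G] holding=E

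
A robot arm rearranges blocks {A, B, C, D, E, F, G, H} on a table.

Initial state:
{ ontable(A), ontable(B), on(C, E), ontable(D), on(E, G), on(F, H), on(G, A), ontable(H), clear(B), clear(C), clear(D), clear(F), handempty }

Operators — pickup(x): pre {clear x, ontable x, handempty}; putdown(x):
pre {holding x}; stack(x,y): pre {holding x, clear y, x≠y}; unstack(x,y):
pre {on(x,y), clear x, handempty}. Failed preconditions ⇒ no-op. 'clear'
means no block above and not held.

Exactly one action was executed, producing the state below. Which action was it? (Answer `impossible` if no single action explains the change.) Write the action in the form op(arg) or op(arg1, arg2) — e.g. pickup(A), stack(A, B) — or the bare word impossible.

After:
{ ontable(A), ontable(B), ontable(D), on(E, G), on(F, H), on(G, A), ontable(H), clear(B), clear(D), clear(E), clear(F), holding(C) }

target: towers=[A/G/E; B; D; H/F] holding=C
         pickup(B) → towers=[A/G/E/C; D; H/F] holding=B
     unstack(F, H) → towers=[A/G/E/C; B; D; H] holding=F
         pickup(D) → towers=[A/G/E/C; B; H/F] holding=D
     unstack(C, E) → towers=[A/G/E; B; D; H/F] holding=C  ← match

unstack(C, E)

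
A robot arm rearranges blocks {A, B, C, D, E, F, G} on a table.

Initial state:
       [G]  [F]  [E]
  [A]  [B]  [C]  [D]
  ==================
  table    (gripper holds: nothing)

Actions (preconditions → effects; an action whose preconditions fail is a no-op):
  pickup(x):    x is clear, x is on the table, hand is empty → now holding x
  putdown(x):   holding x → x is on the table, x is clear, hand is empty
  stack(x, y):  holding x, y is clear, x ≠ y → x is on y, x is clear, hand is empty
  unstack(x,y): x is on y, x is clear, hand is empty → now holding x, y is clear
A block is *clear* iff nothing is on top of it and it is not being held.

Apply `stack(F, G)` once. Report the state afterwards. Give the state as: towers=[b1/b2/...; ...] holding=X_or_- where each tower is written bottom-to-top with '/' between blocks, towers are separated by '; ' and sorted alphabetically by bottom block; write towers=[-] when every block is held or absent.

towers=[A; B/G; C/F; D/E] holding=-

before: towers=[A; B/G; C/F; D/E] holding=-
pre[stack(F, G)]: holding(F) fail, clear(G) ok, F≠G ok
holding(F) unmet → stack(F, G) is a no-op
after:  towers=[A; B/G; C/F; D/E] holding=-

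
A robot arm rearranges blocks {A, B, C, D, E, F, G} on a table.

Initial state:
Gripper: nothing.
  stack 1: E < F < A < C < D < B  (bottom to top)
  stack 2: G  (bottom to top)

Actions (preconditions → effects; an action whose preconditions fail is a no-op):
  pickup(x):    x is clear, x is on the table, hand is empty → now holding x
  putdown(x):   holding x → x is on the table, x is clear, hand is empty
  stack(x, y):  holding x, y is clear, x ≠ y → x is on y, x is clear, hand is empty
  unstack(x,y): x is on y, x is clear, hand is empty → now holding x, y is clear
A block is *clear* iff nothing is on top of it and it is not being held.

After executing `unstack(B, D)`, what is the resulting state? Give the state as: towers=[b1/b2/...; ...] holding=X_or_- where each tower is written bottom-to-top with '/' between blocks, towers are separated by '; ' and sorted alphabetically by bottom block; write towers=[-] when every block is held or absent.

before: towers=[E/F/A/C/D/B; G] holding=-
pre[unstack(B, D)]: on(B,D) ✓, clear(B) ✓, handempty ✓
all met → apply unstack(B, D)
after:  towers=[E/F/A/C/D; G] holding=B

towers=[E/F/A/C/D; G] holding=B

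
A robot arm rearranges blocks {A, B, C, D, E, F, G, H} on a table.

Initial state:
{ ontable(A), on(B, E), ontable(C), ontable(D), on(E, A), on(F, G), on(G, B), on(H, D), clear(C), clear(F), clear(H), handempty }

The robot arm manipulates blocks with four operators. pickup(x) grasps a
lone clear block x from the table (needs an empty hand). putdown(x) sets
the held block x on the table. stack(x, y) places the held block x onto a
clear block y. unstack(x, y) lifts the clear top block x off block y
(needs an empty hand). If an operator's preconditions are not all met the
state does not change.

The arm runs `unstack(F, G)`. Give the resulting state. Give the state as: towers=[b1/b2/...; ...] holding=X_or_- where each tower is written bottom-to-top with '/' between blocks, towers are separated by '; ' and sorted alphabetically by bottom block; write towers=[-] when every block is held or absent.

before: towers=[A/E/B/G/F; C; D/H] holding=-
pre[unstack(F, G)]: on(F,G) ✓, clear(F) ✓, handempty ✓
all met → apply unstack(F, G)
after:  towers=[A/E/B/G; C; D/H] holding=F

towers=[A/E/B/G; C; D/H] holding=F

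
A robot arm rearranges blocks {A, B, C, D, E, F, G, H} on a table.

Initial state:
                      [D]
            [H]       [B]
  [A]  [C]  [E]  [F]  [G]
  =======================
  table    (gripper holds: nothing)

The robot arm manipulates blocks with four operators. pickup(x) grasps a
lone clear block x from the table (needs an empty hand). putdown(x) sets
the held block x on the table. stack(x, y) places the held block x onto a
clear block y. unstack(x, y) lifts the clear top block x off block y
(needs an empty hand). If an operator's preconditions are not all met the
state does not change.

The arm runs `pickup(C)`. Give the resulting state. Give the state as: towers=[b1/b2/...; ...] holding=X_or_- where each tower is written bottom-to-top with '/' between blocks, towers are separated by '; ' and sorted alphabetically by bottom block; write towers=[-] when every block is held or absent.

towers=[A; E/H; F; G/B/D] holding=C

before: towers=[A; C; E/H; F; G/B/D] holding=-
pre[pickup(C)]: clear(C) ok, ontable(C) ok, handempty ok
all met → apply pickup(C)
after:  towers=[A; E/H; F; G/B/D] holding=C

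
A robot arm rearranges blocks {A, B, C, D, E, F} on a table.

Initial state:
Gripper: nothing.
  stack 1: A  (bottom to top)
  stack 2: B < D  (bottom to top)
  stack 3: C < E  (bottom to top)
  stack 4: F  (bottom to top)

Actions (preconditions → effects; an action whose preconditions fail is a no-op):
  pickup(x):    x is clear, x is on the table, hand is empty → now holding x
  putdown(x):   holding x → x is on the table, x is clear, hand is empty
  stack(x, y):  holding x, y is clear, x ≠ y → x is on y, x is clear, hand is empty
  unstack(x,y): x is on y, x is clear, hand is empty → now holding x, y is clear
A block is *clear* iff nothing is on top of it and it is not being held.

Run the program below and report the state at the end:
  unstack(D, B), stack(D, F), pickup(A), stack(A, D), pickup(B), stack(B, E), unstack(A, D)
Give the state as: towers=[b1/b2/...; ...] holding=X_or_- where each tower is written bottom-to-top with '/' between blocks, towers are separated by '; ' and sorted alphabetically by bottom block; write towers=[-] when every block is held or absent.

step 1 (unstack(D, B)): towers=[A; B; C/E; F] holding=D
step 2 (stack(D, F)): towers=[A; B; C/E; F/D] holding=-
step 3 (pickup(A)): towers=[B; C/E; F/D] holding=A
step 4 (stack(A, D)): towers=[B; C/E; F/D/A] holding=-
step 5 (pickup(B)): towers=[C/E; F/D/A] holding=B
step 6 (stack(B, E)): towers=[C/E/B; F/D/A] holding=-
step 7 (unstack(A, D)): towers=[C/E/B; F/D] holding=A

towers=[C/E/B; F/D] holding=A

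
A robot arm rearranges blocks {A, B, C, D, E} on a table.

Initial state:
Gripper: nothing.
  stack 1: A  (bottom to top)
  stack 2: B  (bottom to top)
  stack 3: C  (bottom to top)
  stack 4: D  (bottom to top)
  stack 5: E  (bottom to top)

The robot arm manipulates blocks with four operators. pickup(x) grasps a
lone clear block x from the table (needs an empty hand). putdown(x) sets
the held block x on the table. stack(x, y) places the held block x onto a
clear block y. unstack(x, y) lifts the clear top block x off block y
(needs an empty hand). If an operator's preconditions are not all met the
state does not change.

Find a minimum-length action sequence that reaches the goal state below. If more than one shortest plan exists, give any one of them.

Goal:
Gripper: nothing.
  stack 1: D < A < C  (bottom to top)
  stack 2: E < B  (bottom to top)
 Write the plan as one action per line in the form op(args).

step 1 (pickup(B)): towers=[A; C; D; E] holding=B
step 2 (stack(B, E)): towers=[A; C; D; E/B] holding=-
step 3 (pickup(A)): towers=[C; D; E/B] holding=A
step 4 (stack(A, D)): towers=[C; D/A; E/B] holding=-
step 5 (pickup(C)): towers=[D/A; E/B] holding=C
step 6 (stack(C, A)): towers=[D/A/C; E/B] holding=-
goal check: towers=[D/A/C; E/B] holding=- — reached (length 6, optimal by BFS)

pickup(B)
stack(B, E)
pickup(A)
stack(A, D)
pickup(C)
stack(C, A)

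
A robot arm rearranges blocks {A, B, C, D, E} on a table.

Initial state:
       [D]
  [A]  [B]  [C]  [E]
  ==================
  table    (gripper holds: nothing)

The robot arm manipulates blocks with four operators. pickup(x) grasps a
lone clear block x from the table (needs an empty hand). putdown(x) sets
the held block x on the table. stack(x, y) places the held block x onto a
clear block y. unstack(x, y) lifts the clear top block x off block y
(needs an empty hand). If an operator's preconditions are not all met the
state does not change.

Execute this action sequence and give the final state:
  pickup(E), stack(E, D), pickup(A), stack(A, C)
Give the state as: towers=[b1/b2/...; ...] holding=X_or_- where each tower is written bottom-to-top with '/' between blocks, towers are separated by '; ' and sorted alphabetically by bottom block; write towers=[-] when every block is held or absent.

step 1 (pickup(E)): towers=[A; B/D; C] holding=E
step 2 (stack(E, D)): towers=[A; B/D/E; C] holding=-
step 3 (pickup(A)): towers=[B/D/E; C] holding=A
step 4 (stack(A, C)): towers=[B/D/E; C/A] holding=-

towers=[B/D/E; C/A] holding=-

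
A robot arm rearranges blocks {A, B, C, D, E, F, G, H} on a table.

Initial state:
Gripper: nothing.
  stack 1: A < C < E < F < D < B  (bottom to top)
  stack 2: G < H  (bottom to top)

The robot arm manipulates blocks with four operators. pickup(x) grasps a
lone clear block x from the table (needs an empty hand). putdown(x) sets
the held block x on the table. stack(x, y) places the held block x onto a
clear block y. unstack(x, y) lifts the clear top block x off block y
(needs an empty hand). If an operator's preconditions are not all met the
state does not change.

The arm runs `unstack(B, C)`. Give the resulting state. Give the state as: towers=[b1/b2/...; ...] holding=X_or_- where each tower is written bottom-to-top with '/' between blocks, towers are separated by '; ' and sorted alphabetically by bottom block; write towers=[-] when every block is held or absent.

before: towers=[A/C/E/F/D/B; G/H] holding=-
pre[unstack(B, C)]: on(B,C) ✗, clear(B) ✓, handempty ✓
on(B,C) unmet → unstack(B, C) is a no-op
after:  towers=[A/C/E/F/D/B; G/H] holding=-

towers=[A/C/E/F/D/B; G/H] holding=-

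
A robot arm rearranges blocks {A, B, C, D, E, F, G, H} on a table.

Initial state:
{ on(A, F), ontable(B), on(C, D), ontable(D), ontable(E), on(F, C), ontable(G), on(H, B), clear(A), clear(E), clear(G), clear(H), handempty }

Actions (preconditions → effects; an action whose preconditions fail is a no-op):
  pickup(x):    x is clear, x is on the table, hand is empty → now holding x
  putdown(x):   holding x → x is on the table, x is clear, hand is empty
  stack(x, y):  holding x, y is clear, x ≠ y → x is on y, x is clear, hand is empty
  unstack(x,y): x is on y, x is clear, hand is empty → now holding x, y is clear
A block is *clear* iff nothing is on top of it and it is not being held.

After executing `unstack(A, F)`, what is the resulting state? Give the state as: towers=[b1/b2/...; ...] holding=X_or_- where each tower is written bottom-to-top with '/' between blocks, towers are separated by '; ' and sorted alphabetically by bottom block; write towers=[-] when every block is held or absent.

towers=[B/H; D/C/F; E; G] holding=A

before: towers=[B/H; D/C/F/A; E; G] holding=-
pre[unstack(A, F)]: on(A,F) ✓, clear(A) ✓, handempty ✓
all met → apply unstack(A, F)
after:  towers=[B/H; D/C/F; E; G] holding=A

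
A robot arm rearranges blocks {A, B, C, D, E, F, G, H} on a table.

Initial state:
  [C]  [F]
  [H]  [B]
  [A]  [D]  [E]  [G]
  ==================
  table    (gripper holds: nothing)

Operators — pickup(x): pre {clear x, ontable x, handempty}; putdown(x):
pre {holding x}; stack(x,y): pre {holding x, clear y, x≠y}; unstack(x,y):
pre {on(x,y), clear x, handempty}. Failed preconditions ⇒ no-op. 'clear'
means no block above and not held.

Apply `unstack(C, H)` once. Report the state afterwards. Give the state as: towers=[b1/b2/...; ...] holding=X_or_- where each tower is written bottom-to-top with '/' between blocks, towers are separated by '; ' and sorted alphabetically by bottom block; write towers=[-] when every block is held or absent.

towers=[A/H; D/B/F; E; G] holding=C

before: towers=[A/H/C; D/B/F; E; G] holding=-
pre[unstack(C, H)]: on(C,H) ✓, clear(C) ✓, handempty ✓
all met → apply unstack(C, H)
after:  towers=[A/H; D/B/F; E; G] holding=C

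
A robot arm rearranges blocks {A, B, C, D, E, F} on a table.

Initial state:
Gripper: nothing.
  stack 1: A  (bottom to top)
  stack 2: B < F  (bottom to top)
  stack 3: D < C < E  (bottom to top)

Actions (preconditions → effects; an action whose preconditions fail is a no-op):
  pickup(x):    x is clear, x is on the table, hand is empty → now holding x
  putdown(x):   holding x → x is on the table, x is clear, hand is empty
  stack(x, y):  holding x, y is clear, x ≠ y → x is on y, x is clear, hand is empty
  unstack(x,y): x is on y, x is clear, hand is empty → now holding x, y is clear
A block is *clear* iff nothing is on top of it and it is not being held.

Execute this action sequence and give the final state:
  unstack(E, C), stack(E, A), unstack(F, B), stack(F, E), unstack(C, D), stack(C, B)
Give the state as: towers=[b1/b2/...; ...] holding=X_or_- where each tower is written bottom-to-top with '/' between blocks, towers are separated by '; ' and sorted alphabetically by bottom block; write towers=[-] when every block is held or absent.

towers=[A/E/F; B/C; D] holding=-

step 1 (unstack(E, C)): towers=[A; B/F; D/C] holding=E
step 2 (stack(E, A)): towers=[A/E; B/F; D/C] holding=-
step 3 (unstack(F, B)): towers=[A/E; B; D/C] holding=F
step 4 (stack(F, E)): towers=[A/E/F; B; D/C] holding=-
step 5 (unstack(C, D)): towers=[A/E/F; B; D] holding=C
step 6 (stack(C, B)): towers=[A/E/F; B/C; D] holding=-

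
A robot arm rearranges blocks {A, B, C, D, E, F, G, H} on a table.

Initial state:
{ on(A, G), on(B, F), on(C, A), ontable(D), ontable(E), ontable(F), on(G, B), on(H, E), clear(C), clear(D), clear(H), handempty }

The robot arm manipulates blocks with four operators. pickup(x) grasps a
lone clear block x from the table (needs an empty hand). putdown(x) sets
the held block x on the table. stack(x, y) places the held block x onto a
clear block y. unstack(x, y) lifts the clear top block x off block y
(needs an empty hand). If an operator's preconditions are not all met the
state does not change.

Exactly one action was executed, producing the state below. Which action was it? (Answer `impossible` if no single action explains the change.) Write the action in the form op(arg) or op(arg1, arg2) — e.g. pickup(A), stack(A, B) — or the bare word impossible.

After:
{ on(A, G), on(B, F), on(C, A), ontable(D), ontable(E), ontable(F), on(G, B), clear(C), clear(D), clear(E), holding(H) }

target: towers=[D; E; F/B/G/A/C] holding=H
     unstack(H, E) → towers=[D; E; F/B/G/A/C] holding=H  ← match
         pickup(D) → towers=[E/H; F/B/G/A/C] holding=D
     unstack(C, A) → towers=[D; E/H; F/B/G/A] holding=C

unstack(H, E)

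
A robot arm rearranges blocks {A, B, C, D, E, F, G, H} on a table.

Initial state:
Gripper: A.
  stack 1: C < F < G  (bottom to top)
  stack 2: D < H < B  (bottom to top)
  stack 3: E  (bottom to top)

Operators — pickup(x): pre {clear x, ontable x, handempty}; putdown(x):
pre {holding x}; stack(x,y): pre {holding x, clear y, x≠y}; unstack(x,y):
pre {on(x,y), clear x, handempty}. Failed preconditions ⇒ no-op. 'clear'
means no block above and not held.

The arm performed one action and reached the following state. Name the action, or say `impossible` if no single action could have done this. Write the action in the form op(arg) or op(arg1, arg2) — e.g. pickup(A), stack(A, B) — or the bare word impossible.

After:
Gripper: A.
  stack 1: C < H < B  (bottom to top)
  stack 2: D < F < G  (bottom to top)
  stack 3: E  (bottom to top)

target: towers=[C/H/B; D/F/G; E] holding=A
        putdown(A) → towers=[A; C/F/G; D/H/B; E] holding=-
       stack(A, G) → towers=[C/F/G/A; D/H/B; E] holding=-
       stack(A, E) → towers=[C/F/G; D/H/B; E/A] holding=-
       stack(A, B) → towers=[C/F/G; D/H/B/A; E] holding=-
none of the 4 applicable actions match → impossible

impossible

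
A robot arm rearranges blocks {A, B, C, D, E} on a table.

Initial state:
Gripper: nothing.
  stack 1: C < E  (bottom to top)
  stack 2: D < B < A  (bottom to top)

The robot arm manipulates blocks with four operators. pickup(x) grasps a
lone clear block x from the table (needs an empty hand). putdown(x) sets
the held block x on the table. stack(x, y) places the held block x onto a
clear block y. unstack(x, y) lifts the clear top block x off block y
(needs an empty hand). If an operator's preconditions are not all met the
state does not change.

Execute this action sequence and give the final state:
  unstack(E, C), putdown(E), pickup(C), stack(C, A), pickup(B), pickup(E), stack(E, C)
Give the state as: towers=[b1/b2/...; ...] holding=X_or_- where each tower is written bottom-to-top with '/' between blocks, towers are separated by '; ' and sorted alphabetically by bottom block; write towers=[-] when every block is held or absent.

towers=[D/B/A/C/E] holding=-

step 1 (unstack(E, C)): towers=[C; D/B/A] holding=E
step 2 (putdown(E)): towers=[C; D/B/A; E] holding=-
step 3 (pickup(C)): towers=[D/B/A; E] holding=C
step 4 (stack(C, A)): towers=[D/B/A/C; E] holding=-
step 5 (pickup(B)) [no-op]: towers=[D/B/A/C; E] holding=-
step 6 (pickup(E)): towers=[D/B/A/C] holding=E
step 7 (stack(E, C)): towers=[D/B/A/C/E] holding=-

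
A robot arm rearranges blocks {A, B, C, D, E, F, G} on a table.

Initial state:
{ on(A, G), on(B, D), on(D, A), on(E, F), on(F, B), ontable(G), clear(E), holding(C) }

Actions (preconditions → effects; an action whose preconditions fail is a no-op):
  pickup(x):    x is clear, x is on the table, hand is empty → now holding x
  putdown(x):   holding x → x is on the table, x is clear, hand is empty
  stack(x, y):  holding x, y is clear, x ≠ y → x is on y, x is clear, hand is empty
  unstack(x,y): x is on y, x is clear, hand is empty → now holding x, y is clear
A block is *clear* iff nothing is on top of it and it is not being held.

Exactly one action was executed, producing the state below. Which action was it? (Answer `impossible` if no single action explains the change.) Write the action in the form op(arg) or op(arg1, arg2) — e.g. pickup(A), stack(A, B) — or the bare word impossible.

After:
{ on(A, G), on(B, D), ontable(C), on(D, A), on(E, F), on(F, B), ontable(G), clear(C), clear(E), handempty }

putdown(C)

target: towers=[C; G/A/D/B/F/E] holding=-
        putdown(C) → towers=[C; G/A/D/B/F/E] holding=-  ← match
       stack(C, E) → towers=[G/A/D/B/F/E/C] holding=-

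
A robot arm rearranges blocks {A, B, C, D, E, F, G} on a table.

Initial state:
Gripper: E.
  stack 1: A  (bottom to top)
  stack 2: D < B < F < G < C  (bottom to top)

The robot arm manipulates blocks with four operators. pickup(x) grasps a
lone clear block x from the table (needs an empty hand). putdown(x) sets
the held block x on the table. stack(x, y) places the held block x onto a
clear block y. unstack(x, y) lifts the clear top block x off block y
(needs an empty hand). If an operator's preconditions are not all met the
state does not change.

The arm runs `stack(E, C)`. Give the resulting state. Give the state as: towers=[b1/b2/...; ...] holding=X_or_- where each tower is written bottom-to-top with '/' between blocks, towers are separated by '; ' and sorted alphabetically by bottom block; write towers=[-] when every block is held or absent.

before: towers=[A; D/B/F/G/C] holding=E
pre[stack(E, C)]: holding(E) ✓, clear(C) ✓, E≠C ✓
all met → apply stack(E, C)
after:  towers=[A; D/B/F/G/C/E] holding=-

towers=[A; D/B/F/G/C/E] holding=-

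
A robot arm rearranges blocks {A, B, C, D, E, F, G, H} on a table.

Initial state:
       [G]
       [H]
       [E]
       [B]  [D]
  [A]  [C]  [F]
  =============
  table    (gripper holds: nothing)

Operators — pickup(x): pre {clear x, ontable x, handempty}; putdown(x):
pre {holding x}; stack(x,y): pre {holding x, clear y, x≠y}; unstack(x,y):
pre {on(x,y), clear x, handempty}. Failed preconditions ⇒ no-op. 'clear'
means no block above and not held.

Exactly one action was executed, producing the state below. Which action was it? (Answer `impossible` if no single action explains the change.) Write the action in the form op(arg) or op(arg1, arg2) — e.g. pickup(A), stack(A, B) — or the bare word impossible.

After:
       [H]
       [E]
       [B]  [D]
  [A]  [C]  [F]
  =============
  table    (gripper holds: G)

unstack(G, H)

target: towers=[A; C/B/E/H; F/D] holding=G
     unstack(G, H) → towers=[A; C/B/E/H; F/D] holding=G  ← match
         pickup(A) → towers=[C/B/E/H/G; F/D] holding=A
     unstack(D, F) → towers=[A; C/B/E/H/G; F] holding=D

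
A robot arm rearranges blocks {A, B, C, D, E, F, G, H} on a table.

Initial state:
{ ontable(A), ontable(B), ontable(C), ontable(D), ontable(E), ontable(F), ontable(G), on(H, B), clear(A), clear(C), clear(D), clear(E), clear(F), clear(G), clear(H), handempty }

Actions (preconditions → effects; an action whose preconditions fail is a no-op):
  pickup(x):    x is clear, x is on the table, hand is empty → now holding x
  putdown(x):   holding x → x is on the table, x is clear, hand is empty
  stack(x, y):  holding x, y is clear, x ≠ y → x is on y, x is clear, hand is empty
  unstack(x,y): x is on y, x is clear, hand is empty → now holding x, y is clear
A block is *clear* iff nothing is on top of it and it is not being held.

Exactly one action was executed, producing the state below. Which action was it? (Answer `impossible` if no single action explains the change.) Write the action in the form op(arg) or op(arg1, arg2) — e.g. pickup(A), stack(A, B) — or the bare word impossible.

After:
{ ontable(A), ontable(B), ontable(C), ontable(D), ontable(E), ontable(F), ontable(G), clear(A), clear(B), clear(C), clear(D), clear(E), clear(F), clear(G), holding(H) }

target: towers=[A; B; C; D; E; F; G] holding=H
         pickup(G) → towers=[A; B/H; C; D; E; F] holding=G
         pickup(A) → towers=[B/H; C; D; E; F; G] holding=A
         pickup(E) → towers=[A; B/H; C; D; F; G] holding=E
     unstack(H, B) → towers=[A; B; C; D; E; F; G] holding=H  ← match
         pickup(F) → towers=[A; B/H; C; D; E; G] holding=F
         pickup(D) → towers=[A; B/H; C; E; F; G] holding=D
         pickup(C) → towers=[A; B/H; D; E; F; G] holding=C

unstack(H, B)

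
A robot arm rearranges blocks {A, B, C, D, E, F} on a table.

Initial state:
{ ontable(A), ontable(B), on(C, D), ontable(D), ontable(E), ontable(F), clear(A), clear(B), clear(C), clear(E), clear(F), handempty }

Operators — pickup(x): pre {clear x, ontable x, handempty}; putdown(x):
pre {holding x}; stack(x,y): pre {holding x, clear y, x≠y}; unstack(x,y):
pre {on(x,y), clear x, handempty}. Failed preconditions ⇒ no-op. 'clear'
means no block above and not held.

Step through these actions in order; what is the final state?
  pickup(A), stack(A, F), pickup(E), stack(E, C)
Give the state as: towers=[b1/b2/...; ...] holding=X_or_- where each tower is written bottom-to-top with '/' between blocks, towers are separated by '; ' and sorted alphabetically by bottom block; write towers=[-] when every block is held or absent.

towers=[B; D/C/E; F/A] holding=-

step 1 (pickup(A)): towers=[B; D/C; E; F] holding=A
step 2 (stack(A, F)): towers=[B; D/C; E; F/A] holding=-
step 3 (pickup(E)): towers=[B; D/C; F/A] holding=E
step 4 (stack(E, C)): towers=[B; D/C/E; F/A] holding=-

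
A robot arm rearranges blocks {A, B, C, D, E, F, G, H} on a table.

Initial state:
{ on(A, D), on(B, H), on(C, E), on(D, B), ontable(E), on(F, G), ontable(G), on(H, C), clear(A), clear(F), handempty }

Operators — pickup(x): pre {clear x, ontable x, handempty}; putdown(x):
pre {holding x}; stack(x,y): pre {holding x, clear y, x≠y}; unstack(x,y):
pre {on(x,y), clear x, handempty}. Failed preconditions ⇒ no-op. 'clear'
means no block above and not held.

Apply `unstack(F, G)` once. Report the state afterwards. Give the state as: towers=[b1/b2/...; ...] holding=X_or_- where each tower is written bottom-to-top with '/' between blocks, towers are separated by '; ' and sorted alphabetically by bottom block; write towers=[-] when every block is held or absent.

towers=[E/C/H/B/D/A; G] holding=F

before: towers=[E/C/H/B/D/A; G/F] holding=-
pre[unstack(F, G)]: on(F,G) ok, clear(F) ok, handempty ok
all met → apply unstack(F, G)
after:  towers=[E/C/H/B/D/A; G] holding=F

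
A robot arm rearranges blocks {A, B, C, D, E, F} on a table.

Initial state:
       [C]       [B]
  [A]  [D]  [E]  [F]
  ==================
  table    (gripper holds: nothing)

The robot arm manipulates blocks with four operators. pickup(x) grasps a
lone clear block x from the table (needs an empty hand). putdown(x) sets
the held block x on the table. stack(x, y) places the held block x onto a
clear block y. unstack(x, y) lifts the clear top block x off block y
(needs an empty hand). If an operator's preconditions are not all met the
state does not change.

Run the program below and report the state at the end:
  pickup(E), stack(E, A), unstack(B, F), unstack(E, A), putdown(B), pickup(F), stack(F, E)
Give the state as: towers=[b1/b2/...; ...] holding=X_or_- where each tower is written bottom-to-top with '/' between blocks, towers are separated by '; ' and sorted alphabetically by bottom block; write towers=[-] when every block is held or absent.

step 1 (pickup(E)): towers=[A; D/C; F/B] holding=E
step 2 (stack(E, A)): towers=[A/E; D/C; F/B] holding=-
step 3 (unstack(B, F)): towers=[A/E; D/C; F] holding=B
step 4 (unstack(E, A)) [no-op]: towers=[A/E; D/C; F] holding=B
step 5 (putdown(B)): towers=[A/E; B; D/C; F] holding=-
step 6 (pickup(F)): towers=[A/E; B; D/C] holding=F
step 7 (stack(F, E)): towers=[A/E/F; B; D/C] holding=-

towers=[A/E/F; B; D/C] holding=-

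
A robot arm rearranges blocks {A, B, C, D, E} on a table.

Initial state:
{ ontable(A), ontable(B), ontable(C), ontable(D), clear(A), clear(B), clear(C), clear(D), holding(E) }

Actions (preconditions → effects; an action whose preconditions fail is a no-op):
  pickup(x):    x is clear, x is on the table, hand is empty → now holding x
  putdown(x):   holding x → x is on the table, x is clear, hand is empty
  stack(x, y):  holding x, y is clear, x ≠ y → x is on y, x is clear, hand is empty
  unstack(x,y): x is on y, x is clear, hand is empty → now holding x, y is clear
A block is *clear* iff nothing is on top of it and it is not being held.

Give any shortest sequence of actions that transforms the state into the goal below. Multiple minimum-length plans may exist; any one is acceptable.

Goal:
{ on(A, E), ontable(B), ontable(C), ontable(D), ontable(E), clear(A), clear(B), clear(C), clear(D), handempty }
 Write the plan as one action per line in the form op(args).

putdown(E)
pickup(A)
stack(A, E)

step 1 (putdown(E)): towers=[A; B; C; D; E] holding=-
step 2 (pickup(A)): towers=[B; C; D; E] holding=A
step 3 (stack(A, E)): towers=[B; C; D; E/A] holding=-
goal check: towers=[B; C; D; E/A] holding=- — reached (length 3, optimal by BFS)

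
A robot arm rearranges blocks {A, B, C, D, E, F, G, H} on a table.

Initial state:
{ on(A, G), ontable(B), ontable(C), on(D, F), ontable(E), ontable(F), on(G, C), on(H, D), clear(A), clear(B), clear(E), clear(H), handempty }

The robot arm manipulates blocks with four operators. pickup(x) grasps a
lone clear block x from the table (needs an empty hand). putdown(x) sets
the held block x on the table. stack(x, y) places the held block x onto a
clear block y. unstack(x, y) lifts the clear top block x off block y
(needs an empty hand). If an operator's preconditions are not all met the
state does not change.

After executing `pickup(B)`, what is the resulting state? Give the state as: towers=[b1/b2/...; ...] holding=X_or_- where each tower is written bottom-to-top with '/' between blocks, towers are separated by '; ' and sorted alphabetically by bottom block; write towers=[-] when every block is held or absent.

towers=[C/G/A; E; F/D/H] holding=B

before: towers=[B; C/G/A; E; F/D/H] holding=-
pre[pickup(B)]: clear(B) ok, ontable(B) ok, handempty ok
all met → apply pickup(B)
after:  towers=[C/G/A; E; F/D/H] holding=B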